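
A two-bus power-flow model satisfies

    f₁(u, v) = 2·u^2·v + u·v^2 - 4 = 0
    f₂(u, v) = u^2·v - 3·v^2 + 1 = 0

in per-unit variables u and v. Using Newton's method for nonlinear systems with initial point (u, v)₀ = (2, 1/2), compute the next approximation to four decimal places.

(0.6032, 1.0437)

At (2, 1/2): F = (0.5000, 2.2500).
Jacobian J = [[4·u·v + v^2, 2·u^2 + 2·u·v], [2·u·v, u^2 - 6·v]].
At the point, J = [[4.2500, 10.0000], [2.0000, 1.0000]] (det J = -15.7500).
Solving J·Δ = −F gives Δ = (-1.3968, 0.5437).
Then the next iterate is (u, v)₁ = (0.6032, 1.0437).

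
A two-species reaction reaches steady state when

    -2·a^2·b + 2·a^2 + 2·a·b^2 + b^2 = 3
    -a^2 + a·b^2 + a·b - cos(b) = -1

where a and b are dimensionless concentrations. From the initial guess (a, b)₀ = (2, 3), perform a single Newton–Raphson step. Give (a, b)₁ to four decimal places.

At (2, 3): F = (26.0000, 21.989992).
Jacobian J = [[-4·a·b + 4·a + 2·b^2, -2·a^2 + 4·a·b + 2·b], [-2·a + b^2 + b, 2·a·b + a + sin(b)]].
At the point, J = [[2.0000, 22.0000], [8.0000, 14.141120]] (det J = -147.717760).
Solving J·Δ = −F gives Δ = (-0.7860, -1.1104).
Then the next iterate is (a, b)₁ = (1.2140, 1.8896).

(1.2140, 1.8896)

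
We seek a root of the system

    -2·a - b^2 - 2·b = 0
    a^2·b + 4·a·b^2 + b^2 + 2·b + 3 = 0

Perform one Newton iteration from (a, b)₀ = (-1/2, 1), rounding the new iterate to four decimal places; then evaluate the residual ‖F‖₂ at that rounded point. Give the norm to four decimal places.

0.0474

At (-1/2, 1): F = (-2.0000, 4.2500).
Jacobian J = [[-2, -2·b - 2], [2·a·b + 4·b^2, a^2 + 8·a·b + 2·b + 2]].
At the point, J = [[-2.0000, -4.0000], [3.0000, 0.2500]] (det J = 11.5000).
Solving J·Δ = −F gives Δ = (-1.4348, 0.2174).
Then the next iterate is (a, b)₁ = (-1.9348, 1.2174).
Re-evaluating at (-1.9348, 1.2174): F = (-0.047263, 0.004160), so ‖F‖₂ = 0.0474.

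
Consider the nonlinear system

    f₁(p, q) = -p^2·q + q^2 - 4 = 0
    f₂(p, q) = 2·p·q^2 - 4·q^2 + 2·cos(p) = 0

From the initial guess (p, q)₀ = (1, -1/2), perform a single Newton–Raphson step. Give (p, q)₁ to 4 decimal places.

At (1, -1/2): F = (-3.2500, 0.580605).
Jacobian J = [[-2·p·q, -p^2 + 2·q], [2·q^2 - 2·sin(p), 4·p·q - 8·q]].
At the point, J = [[1.0000, -2.0000], [-1.182942, 2.0000]] (det J = -0.365884).
Solving J·Δ = −F gives Δ = (-14.5915, -8.9207).
Then the next iterate is (p, q)₁ = (-13.5915, -9.4207).

(-13.5915, -9.4207)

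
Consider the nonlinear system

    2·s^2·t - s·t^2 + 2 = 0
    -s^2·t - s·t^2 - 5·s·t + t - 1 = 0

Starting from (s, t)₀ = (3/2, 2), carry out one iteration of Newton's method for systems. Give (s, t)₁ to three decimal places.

At (3/2, 2): F = (5.000, -24.500).
Jacobian J = [[4·s·t - t^2, 2·s^2 - 2·s·t], [-2·s·t - t^2 - 5·t, -s^2 - 2·s·t - 5·s + 1]].
At the point, J = [[8.000, -1.500], [-20.000, -14.750]] (det J = -148.000).
Solving J·Δ = −F gives Δ = (-0.747, -0.649).
Then the next iterate is (s, t)₁ = (0.753, 1.351).

(0.753, 1.351)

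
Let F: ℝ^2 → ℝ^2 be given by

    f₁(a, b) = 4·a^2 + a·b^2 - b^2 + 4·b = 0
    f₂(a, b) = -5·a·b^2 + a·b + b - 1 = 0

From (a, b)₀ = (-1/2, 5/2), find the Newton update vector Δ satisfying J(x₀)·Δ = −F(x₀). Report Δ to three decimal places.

At (-1/2, 5/2): F = (1.625, 15.875).
Jacobian J = [[8·a + b^2, 2·a·b - 2·b + 4], [-5·b^2 + b, -10·a·b + a + 1]].
At the point, J = [[2.250, -3.500], [-28.750, 13.000]] (det J = -71.375).
Solving J·Δ = −F gives Δ = (1.074, 1.155).

(1.074, 1.155)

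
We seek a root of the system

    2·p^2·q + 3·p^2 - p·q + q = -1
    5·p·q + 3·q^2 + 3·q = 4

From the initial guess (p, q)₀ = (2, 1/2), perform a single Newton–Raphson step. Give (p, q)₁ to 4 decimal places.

At (2, 1/2): F = (16.5000, 3.2500).
Jacobian J = [[4·p·q + 6·p - q, 2·p^2 - p + 1], [5·q, 5·p + 6·q + 3]].
At the point, J = [[15.5000, 7.0000], [2.5000, 16.0000]] (det J = 230.5000).
Solving J·Δ = −F gives Δ = (-1.0466, -0.0396).
Then the next iterate is (p, q)₁ = (0.9534, 0.4604).

(0.9534, 0.4604)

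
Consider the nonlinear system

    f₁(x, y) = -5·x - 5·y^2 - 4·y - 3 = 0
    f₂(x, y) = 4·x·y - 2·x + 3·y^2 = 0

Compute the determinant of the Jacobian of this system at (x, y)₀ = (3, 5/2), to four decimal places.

J = [[-5, -10·y - 4], [4·y - 2, 4·x + 6·y]].
At the point, J = [[-5.0000, -29.0000], [8.0000, 27.0000]].
det J = 97.0000.

97.0000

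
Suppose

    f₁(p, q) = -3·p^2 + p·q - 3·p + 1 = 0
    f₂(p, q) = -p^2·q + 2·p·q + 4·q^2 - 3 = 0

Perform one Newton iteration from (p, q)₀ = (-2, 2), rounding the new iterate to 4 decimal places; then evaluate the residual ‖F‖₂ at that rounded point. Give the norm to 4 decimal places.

At (-2, 2): F = (-9.0000, -3.0000).
Jacobian J = [[-6·p + q - 3, p], [-2·p·q + 2·q, -p^2 + 2·p + 8·q]].
At the point, J = [[11.0000, -2.0000], [12.0000, 8.0000]] (det J = 112.0000).
Solving J·Δ = −F gives Δ = (0.6964, -0.6696).
Then the next iterate is (p, q)₁ = (-1.3036, 1.3304).
Re-evaluating at (-1.3036, 1.3304): F = (-1.921628, -1.649608), so ‖F‖₂ = 2.5326.

2.5326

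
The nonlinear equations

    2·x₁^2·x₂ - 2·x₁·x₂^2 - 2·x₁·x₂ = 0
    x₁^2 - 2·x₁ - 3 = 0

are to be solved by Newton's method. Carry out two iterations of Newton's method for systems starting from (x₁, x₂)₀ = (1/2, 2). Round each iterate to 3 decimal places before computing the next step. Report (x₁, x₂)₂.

(-1.596, 5.940)

At (1/2, 2): F = (-5.000, -3.750).
Jacobian J = [[4·x₁·x₂ - 2·x₂^2 - 2·x₂, 2·x₁^2 - 4·x₁·x₂ - 2·x₁], [2·x₁ - 2, 0]].
At the point, J = [[-8.000, -4.500], [-1.000, 0.000]] (det J = -4.500).
Solving J·Δ = −F gives Δ = (-3.750, 5.556).
Then the next iterate is (x₁, x₂)₁ = (-3.250, 7.556).
Round to (-3.250, 7.556) and repeat: F = (579.83988, 14.06250), J = [[-227.52627, 125.853], [-8.500, 0.000]].
Δ = (1.654, -1.616), so (x₁, x₂)₂ = (-1.596, 5.940).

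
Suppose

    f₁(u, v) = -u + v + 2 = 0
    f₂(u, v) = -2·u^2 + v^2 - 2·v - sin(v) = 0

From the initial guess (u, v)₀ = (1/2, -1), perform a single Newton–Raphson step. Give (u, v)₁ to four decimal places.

At (1/2, -1): F = (0.5000, 3.341471).
Jacobian J = [[-1, 1], [-4·u, 2·v - cos(v) - 2]].
At the point, J = [[-1.0000, 1.0000], [-2.0000, -4.540302]] (det J = 6.540302).
Solving J·Δ = −F gives Δ = (0.8580, 0.3580).
Then the next iterate is (u, v)₁ = (1.3580, -0.6420).

(1.3580, -0.6420)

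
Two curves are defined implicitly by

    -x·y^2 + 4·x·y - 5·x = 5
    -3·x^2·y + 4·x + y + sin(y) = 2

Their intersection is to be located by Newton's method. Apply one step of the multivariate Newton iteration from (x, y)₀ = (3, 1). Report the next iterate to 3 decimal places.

(0.250, 1.917)

At (3, 1): F = (-11.000, -15.15853).
Jacobian J = [[-y^2 + 4·y - 5, -2·x·y + 4·x], [-6·x·y + 4, -3·x^2 + cos(y) + 1]].
At the point, J = [[-2.000, 6.000], [-14.000, -25.45970]] (det J = 134.91940).
Solving J·Δ = −F gives Δ = (-2.750, 0.917).
Then the next iterate is (x, y)₁ = (0.250, 1.917).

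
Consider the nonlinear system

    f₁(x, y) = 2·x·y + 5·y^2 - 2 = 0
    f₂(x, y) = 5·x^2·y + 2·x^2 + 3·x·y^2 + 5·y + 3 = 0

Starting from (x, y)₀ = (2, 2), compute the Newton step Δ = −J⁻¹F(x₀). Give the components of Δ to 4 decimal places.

At (2, 2): F = (26.0000, 85.0000).
Jacobian J = [[2·y, 2·x + 10·y], [10·x·y + 4·x + 3·y^2, 5·x^2 + 6·x·y + 5]].
At the point, J = [[4.0000, 24.0000], [60.0000, 49.0000]] (det J = -1244.0000).
Solving J·Δ = −F gives Δ = (-0.6158, -0.9807).

(-0.6158, -0.9807)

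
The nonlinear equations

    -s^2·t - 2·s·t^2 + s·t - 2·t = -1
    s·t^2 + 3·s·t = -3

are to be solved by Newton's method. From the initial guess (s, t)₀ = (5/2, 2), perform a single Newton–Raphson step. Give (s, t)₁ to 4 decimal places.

At (5/2, 2): F = (-30.5000, 28.0000).
Jacobian J = [[-2·s·t - 2·t^2 + t, -s^2 - 4·s·t + s - 2], [t^2 + 3·t, 2·s·t + 3·s]].
At the point, J = [[-16.0000, -25.7500], [10.0000, 17.5000]] (det J = -22.5000).
Solving J·Δ = −F gives Δ = (8.3222, -6.3556).
Then the next iterate is (s, t)₁ = (10.8222, -4.3556).

(10.8222, -4.3556)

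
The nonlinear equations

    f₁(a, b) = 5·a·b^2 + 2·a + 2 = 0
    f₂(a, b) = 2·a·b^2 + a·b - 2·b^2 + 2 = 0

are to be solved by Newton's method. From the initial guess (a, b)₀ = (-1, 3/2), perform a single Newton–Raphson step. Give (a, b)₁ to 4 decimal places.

At (-1, 3/2): F = (-11.2500, -8.5000).
Jacobian J = [[5·b^2 + 2, 10·a·b], [2·b^2 + b, 4·a·b + a - 4·b]].
At the point, J = [[13.2500, -15.0000], [6.0000, -13.0000]] (det J = -82.2500).
Solving J·Δ = −F gives Δ = (0.2280, -0.5486).
Then the next iterate is (a, b)₁ = (-0.7720, 0.9514).

(-0.7720, 0.9514)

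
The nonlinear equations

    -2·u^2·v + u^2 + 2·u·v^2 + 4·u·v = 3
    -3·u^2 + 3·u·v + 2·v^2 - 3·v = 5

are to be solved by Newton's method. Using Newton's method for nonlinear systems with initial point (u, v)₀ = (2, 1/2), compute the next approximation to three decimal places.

At (2, 1/2): F = (2.000, -15.000).
Jacobian J = [[-4·u·v + 2·u + 2·v^2 + 4·v, -2·u^2 + 4·u·v + 4·u], [-6·u + 3·v, 3·u + 4·v - 3]].
At the point, J = [[2.500, 4.000], [-10.500, 5.000]] (det J = 54.500).
Solving J·Δ = −F gives Δ = (-1.284, 0.303).
Then the next iterate is (u, v)₁ = (0.716, 0.803).

(0.716, 0.803)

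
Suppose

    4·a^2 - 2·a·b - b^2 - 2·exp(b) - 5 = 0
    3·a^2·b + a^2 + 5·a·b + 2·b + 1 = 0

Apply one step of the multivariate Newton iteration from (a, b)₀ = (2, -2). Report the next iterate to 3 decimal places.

(1.276, -1.114)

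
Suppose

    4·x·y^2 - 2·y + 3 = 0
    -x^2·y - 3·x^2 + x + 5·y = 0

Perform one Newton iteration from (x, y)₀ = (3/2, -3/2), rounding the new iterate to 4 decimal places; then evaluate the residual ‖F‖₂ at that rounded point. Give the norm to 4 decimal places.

18.7867

At (3/2, -3/2): F = (19.5000, -9.3750).
Jacobian J = [[4·y^2, 8·x·y - 2], [-2·x·y - 6·x + 1, -x^2 + 5]].
At the point, J = [[9.0000, -20.0000], [-3.5000, 2.7500]] (det J = -45.2500).
Solving J·Δ = −F gives Δ = (-2.9586, -0.3564).
Then the next iterate is (x, y)₁ = (-1.4586, -1.8564).
Re-evaluating at (-1.4586, -1.8564): F = (-13.393832, -13.173625), so ‖F‖₂ = 18.7867.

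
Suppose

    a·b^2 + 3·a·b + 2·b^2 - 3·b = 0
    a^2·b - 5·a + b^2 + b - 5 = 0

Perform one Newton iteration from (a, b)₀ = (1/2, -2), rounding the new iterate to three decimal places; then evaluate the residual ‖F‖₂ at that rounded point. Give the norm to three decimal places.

At (1/2, -2): F = (13.000, -6.000).
Jacobian J = [[b^2 + 3·b, 2·a·b + 3·a + 4·b - 3], [2·a·b - 5, a^2 + 2·b + 1]].
At the point, J = [[-2.000, -11.500], [-7.000, -2.750]] (det J = -75.000).
Solving J·Δ = −F gives Δ = (-1.397, 1.373).
Then the next iterate is (a, b)₁ = (-0.897, -0.627).
Re-evaluating at (-0.897, -0.627): F = (4.00188, -1.25336), so ‖F‖₂ = 4.194.

4.194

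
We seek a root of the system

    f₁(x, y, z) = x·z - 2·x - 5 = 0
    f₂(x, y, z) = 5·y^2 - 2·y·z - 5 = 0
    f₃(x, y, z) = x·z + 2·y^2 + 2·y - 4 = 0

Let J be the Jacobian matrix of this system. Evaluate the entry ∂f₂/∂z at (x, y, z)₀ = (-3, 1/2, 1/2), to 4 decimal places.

-1.0000

∂f₂/∂z = -2·y.
At (-3, 1/2, 1/2) this is -1.0000.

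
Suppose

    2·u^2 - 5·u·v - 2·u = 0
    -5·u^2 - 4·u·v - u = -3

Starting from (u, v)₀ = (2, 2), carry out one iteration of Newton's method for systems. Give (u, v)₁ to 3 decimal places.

(1.140, 0.744)

At (2, 2): F = (-16.000, -35.000).
Jacobian J = [[4·u - 5·v - 2, -5·u], [-10·u - 4·v - 1, -4·u]].
At the point, J = [[-4.000, -10.000], [-29.000, -8.000]] (det J = -258.000).
Solving J·Δ = −F gives Δ = (-0.860, -1.256).
Then the next iterate is (u, v)₁ = (1.140, 0.744).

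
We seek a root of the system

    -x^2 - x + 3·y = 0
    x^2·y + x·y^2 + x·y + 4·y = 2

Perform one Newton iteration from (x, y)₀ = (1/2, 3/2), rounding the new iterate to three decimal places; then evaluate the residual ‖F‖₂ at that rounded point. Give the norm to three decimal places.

At (1/2, 3/2): F = (3.750, 6.250).
Jacobian J = [[-2·x - 1, 3], [2·x·y + y^2 + y, x^2 + 2·x·y + x + 4]].
At the point, J = [[-2.000, 3.000], [5.250, 6.250]] (det J = -28.250).
Solving J·Δ = −F gives Δ = (0.166, -1.139).
Then the next iterate is (x, y)₁ = (0.666, 0.361).
Re-evaluating at (0.666, 0.361): F = (-0.02656, -0.06866), so ‖F‖₂ = 0.074.

0.074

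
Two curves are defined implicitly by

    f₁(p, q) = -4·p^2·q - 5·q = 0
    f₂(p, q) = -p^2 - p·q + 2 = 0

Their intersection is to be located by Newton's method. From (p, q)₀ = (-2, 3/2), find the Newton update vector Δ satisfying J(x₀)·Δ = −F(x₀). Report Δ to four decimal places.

(0.4179, -1.0224)

At (-2, 3/2): F = (-31.5000, 1.0000).
Jacobian J = [[-8·p·q, -4·p^2 - 5], [-2·p - q, -p]].
At the point, J = [[24.0000, -21.0000], [2.5000, 2.0000]] (det J = 100.5000).
Solving J·Δ = −F gives Δ = (0.4179, -1.0224).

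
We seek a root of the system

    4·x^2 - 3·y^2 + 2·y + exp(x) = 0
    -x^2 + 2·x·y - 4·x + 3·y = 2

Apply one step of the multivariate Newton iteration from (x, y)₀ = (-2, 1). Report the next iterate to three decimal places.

At (-2, 1): F = (15.13534, 1.000).
Jacobian J = [[8·x + exp(x), -6·y + 2], [-2·x + 2·y - 4, 2·x + 3]].
At the point, J = [[-15.86466, -4.000], [2.000, -1.000]] (det J = 23.86466).
Solving J·Δ = −F gives Δ = (0.467, 1.933).
Then the next iterate is (x, y)₁ = (-1.533, 2.933).

(-1.533, 2.933)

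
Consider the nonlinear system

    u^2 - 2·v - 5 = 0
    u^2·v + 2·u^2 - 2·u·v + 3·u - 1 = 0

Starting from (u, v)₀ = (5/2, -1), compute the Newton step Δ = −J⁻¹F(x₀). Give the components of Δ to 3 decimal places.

At (5/2, -1): F = (3.250, 17.750).
Jacobian J = [[2·u, -2], [2·u·v + 4·u - 2·v + 3, u^2 - 2·u]].
At the point, J = [[5.000, -2.000], [10.000, 1.250]] (det J = 26.250).
Solving J·Δ = −F gives Δ = (-1.507, -2.143).

(-1.507, -2.143)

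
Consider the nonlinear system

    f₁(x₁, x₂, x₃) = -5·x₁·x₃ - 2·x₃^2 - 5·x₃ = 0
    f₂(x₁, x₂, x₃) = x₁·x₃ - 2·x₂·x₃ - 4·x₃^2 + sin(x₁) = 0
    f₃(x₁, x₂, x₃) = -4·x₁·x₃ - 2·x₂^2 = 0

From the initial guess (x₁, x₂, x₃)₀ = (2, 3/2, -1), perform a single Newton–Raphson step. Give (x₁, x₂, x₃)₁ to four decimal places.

(-0.2244, 0.3728, -0.8293)

At (2, 3/2, -1): F = (13.0000, -2.090703, 3.5000).
Jacobian J = [[-5·x₃, 0, -5·x₁ - 4·x₃ - 5], [x₃ + cos(x₁), -2·x₃, x₁ - 2·x₂ - 8·x₃], [-4·x₃, -4·x₂, -4·x₁]].
At the point, J = [[5.0000, 0.0000, -11.0000], [-1.416147, 2.0000, 7.0000], [4.0000, -6.0000, -8.0000]] (det J = 124.534309).
Solving J·Δ = −F gives Δ = (-2.2244, -1.1272, 0.1707).
Then the next iterate is (x₁, x₂, x₃)₁ = (-0.2244, 0.3728, -0.8293).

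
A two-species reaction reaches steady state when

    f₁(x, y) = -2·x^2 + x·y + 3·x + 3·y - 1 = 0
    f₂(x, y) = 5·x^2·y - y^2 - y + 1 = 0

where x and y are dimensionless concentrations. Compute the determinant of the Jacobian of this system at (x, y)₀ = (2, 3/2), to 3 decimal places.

-206.000

J = [[-4·x + y + 3, x + 3], [10·x·y, 5·x^2 - 2·y - 1]].
At the point, J = [[-3.500, 5.000], [30.000, 16.000]].
det J = -206.000.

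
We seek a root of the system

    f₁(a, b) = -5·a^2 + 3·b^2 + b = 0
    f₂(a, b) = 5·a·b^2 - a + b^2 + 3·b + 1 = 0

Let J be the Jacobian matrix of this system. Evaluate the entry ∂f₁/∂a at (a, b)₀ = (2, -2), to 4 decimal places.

-20.0000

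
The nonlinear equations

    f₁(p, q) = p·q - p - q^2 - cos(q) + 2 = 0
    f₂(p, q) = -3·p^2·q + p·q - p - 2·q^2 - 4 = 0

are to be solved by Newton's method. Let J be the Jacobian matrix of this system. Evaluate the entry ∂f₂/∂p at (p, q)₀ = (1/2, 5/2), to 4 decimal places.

-6.0000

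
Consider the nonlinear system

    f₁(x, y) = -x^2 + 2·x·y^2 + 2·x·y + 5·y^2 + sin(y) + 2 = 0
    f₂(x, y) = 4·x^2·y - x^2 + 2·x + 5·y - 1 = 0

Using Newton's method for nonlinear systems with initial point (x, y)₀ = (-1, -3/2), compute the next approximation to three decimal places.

(-0.499, -0.447)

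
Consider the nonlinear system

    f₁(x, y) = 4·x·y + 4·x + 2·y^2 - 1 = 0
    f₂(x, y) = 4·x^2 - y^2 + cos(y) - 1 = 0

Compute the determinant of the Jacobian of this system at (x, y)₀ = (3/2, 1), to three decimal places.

-142.732

J = [[4·y + 4, 4·x + 4·y], [8·x, -2·y - sin(y)]].
At the point, J = [[8.000, 10.000], [12.000, -2.84147]].
det J = -142.732.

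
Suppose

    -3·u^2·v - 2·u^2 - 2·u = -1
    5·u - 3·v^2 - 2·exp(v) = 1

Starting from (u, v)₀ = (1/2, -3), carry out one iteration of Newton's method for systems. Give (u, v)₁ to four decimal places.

At (1/2, -3): F = (1.7500, -25.599574).
Jacobian J = [[-6·u·v - 4·u - 2, -3·u^2], [5, -6·v - 2·exp(v)]].
At the point, J = [[5.0000, -0.7500], [5.0000, 17.900426]] (det J = 93.252129).
Solving J·Δ = −F gives Δ = (-0.1300, 1.4664).
Then the next iterate is (u, v)₁ = (0.3700, -1.5336).

(0.3700, -1.5336)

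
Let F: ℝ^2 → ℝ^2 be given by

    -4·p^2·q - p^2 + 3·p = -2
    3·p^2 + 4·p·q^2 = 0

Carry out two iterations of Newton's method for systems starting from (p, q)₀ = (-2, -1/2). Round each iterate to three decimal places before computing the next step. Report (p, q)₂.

(-0.639, -0.498)

At (-2, -1/2): F = (0.000, 10.000).
Jacobian J = [[-8·p·q - 2·p + 3, -4·p^2], [6·p + 4·q^2, 8·p·q]].
At the point, J = [[-1.000, -16.000], [-11.000, 8.000]] (det J = -184.000).
Solving J·Δ = −F gives Δ = (0.870, -0.054).
Then the next iterate is (p, q)₁ = (-1.130, -0.554).
Round to (-1.130, -0.554) and repeat: F = (0.16271, 2.44344), J = [[0.25184, -5.10760], [-5.55234, 5.00816]].
Δ = (0.491, 0.056), so (p, q)₂ = (-0.639, -0.498).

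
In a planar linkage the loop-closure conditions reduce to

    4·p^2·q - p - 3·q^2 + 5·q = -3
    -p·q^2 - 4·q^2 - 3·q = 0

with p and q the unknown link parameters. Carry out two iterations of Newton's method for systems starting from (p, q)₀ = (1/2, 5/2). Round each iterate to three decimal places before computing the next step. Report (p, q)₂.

(0.767, 0.325)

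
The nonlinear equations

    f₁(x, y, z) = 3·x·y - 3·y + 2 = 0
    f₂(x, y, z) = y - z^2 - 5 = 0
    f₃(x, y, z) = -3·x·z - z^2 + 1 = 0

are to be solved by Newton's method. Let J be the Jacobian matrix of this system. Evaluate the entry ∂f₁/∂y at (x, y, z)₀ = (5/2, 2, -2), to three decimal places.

∂f₁/∂y = 3·x - 3.
At (5/2, 2, -2) this is 4.500.

4.500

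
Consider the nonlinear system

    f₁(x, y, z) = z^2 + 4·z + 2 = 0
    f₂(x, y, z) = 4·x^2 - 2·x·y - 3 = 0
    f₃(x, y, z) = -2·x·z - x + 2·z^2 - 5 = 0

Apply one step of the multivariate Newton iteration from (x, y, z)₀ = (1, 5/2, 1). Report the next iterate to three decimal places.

(-1.778, -3.667, -0.167)

At (1, 5/2, 1): F = (7.000, -4.000, -6.000).
Jacobian J = [[0, 0, 2·z + 4], [8·x - 2·y, -2·x, 0], [-2·z - 1, 0, -2·x + 4·z]].
At the point, J = [[0.000, 0.000, 6.000], [3.000, -2.000, 0.000], [-3.000, 0.000, 2.000]] (det J = -36.000).
Solving J·Δ = −F gives Δ = (-2.778, -6.167, -1.167).
Then the next iterate is (x, y, z)₁ = (-1.778, -3.667, -0.167).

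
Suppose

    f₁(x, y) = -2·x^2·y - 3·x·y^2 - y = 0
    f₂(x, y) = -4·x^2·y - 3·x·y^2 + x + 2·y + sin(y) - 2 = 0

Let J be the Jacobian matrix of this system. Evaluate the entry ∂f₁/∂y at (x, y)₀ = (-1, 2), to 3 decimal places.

9.000

∂f₁/∂y = -2·x^2 - 6·x·y - 1.
At (-1, 2) this is 9.000.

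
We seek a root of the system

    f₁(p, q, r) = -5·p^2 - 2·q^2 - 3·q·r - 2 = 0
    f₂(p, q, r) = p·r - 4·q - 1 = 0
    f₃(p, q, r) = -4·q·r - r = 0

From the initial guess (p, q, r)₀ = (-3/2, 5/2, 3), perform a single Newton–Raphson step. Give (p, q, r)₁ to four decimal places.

(-20.8788, -26.7500, 31.9091)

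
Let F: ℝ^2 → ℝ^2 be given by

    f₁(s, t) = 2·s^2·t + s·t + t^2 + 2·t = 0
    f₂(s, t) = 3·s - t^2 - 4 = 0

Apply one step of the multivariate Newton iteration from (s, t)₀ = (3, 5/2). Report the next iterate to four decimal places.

(1.8489, 1.5593)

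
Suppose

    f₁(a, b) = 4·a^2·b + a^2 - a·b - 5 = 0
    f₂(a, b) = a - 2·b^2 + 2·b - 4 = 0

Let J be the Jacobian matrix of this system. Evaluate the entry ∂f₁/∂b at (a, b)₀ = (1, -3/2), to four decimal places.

3.0000

∂f₁/∂b = 4·a^2 - a.
At (1, -3/2) this is 3.0000.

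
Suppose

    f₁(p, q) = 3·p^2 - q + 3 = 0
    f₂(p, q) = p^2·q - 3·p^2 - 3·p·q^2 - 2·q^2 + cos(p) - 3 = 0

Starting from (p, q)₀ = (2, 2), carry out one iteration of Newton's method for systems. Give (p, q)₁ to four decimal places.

(0.8569, 1.2826)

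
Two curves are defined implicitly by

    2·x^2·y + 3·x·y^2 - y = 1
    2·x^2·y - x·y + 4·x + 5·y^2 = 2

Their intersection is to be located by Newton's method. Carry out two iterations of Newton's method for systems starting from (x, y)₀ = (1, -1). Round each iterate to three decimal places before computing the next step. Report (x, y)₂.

(0.120, -0.460)

At (1, -1): F = (1.000, 6.000).
Jacobian J = [[4·x·y + 3·y^2, 2·x^2 + 6·x·y - 1], [4·x·y - y + 4, 2·x^2 - x + 10·y]].
At the point, J = [[-1.000, -5.000], [1.000, -9.000]] (det J = 14.000).
Solving J·Δ = −F gives Δ = (-1.500, 0.500).
Then the next iterate is (x, y)₁ = (-0.500, -0.500).
Round to (-0.500, -0.500) and repeat: F = (-1.125, -3.250), J = [[1.750, 1.000], [5.500, -4.000]].
Δ = (0.620, 0.040), so (x, y)₂ = (0.120, -0.460).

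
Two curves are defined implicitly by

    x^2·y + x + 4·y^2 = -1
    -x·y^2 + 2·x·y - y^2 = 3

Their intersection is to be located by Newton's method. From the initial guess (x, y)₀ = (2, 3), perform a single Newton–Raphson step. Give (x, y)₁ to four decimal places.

At (2, 3): F = (51.0000, -18.0000).
Jacobian J = [[2·x·y + 1, x^2 + 8·y], [-y^2 + 2·y, -2·x·y + 2·x - 2·y]].
At the point, J = [[13.0000, 28.0000], [-3.0000, -14.0000]] (det J = -98.0000).
Solving J·Δ = −F gives Δ = (-2.1429, -0.8265).
Then the next iterate is (x, y)₁ = (-0.1429, 2.1735).

(-0.1429, 2.1735)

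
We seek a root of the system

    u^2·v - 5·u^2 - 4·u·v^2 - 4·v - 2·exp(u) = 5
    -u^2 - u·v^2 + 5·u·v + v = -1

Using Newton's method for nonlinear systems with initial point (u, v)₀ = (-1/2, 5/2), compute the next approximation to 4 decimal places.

(-0.5742, 2.9127)

At (-1/2, 5/2): F = (-4.338061, 0.1250).
Jacobian J = [[2·u·v - 10·u - 4·v^2 - 2·exp(u), u^2 - 8·u·v - 4], [-2·u - v^2 + 5·v, -2·u·v + 5·u + 1]].
At the point, J = [[-23.713061, 6.2500], [7.2500, 1.0000]] (det J = -69.025561).
Solving J·Δ = −F gives Δ = (-0.0742, 0.4127).
Then the next iterate is (u, v)₁ = (-0.5742, 2.9127).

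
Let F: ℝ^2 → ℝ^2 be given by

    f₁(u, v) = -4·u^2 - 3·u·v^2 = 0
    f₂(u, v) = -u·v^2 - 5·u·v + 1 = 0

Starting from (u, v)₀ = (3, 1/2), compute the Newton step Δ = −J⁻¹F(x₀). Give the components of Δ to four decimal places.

(-1.4813, -0.1765)

At (3, 1/2): F = (-38.2500, -7.2500).
Jacobian J = [[-8·u - 3·v^2, -6·u·v], [-v^2 - 5·v, -2·u·v - 5·u]].
At the point, J = [[-24.7500, -9.0000], [-2.7500, -18.0000]] (det J = 420.7500).
Solving J·Δ = −F gives Δ = (-1.4813, -0.1765).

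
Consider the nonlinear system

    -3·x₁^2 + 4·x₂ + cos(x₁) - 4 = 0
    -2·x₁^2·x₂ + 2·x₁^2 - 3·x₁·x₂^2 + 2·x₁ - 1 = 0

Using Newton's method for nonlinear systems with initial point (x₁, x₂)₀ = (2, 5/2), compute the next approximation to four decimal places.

At (2, 5/2): F = (-6.416147, -46.5000).
Jacobian J = [[-6·x₁ - sin(x₁), 4], [-4·x₁·x₂ + 4·x₁ - 3·x₂^2 + 2, -2·x₁^2 - 6·x₁·x₂]].
At the point, J = [[-12.909297, 4.0000], [-28.7500, -38.0000]] (det J = 605.553302).
Solving J·Δ = −F gives Δ = (-0.7098, -0.6867).
Then the next iterate is (x₁, x₂)₁ = (1.2902, 1.8133).

(1.2902, 1.8133)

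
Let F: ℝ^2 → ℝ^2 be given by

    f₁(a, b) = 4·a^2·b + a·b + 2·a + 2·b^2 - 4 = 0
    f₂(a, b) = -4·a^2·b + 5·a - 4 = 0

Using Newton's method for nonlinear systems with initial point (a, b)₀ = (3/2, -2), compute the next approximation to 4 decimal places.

(0.9965, -1.2334)

At (3/2, -2): F = (-14.0000, 21.5000).
Jacobian J = [[8·a·b + b + 2, 4·a^2 + a + 4·b], [-8·a·b + 5, -4·a^2]].
At the point, J = [[-24.0000, 2.5000], [29.0000, -9.0000]] (det J = 143.5000).
Solving J·Δ = −F gives Δ = (-0.5035, 0.7666).
Then the next iterate is (a, b)₁ = (0.9965, -1.2334).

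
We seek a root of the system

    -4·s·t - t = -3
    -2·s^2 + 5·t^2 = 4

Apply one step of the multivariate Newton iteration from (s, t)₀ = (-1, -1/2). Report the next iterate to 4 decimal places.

At (-1, -1/2): F = (1.5000, -4.7500).
Jacobian J = [[-4·t, -4·s - 1], [-4·s, 10·t]].
At the point, J = [[2.0000, 3.0000], [4.0000, -5.0000]] (det J = -22.0000).
Solving J·Δ = −F gives Δ = (0.3068, -0.7045).
Then the next iterate is (s, t)₁ = (-0.6932, -1.2045).

(-0.6932, -1.2045)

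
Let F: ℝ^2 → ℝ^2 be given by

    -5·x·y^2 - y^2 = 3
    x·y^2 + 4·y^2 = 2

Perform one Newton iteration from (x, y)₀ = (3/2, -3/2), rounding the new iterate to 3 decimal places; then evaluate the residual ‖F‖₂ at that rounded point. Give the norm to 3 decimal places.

At (3/2, -3/2): F = (-22.125, 10.375).
Jacobian J = [[-5·y^2, -10·x·y - 2·y], [y^2, 2·x·y + 8·y]].
At the point, J = [[-11.250, 25.500], [2.250, -16.500]] (det J = 128.250).
Solving J·Δ = −F gives Δ = (-0.784, 0.522).
Then the next iterate is (x, y)₁ = (0.716, -0.978).
Re-evaluating at (0.716, -0.978): F = (-7.38070, 2.51078), so ‖F‖₂ = 7.796.

7.796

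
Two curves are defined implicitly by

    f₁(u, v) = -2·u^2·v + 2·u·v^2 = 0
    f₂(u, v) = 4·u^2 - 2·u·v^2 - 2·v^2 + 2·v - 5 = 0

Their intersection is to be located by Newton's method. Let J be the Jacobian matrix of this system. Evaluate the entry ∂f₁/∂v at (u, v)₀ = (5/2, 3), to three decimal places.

∂f₁/∂v = -2·u^2 + 4·u·v.
At (5/2, 3) this is 17.500.

17.500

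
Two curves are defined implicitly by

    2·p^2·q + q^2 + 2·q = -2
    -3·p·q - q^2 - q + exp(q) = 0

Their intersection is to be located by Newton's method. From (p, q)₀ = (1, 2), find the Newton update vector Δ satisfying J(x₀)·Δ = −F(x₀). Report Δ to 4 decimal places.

(-0.6572, -1.0928)

At (1, 2): F = (14.0000, -4.610944).
Jacobian J = [[4·p·q, 2·p^2 + 2·q + 2], [-3·q, -3·p - 2·q + exp(q) - 1]].
At the point, J = [[8.0000, 8.0000], [-6.0000, -0.610944]] (det J = 43.112449).
Solving J·Δ = −F gives Δ = (-0.6572, -1.0928).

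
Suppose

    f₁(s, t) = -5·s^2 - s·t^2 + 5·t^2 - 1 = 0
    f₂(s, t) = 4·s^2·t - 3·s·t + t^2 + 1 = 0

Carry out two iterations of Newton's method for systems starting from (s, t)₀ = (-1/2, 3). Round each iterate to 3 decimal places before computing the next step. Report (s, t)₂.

(0.032, 0.880)

At (-1/2, 3): F = (47.250, 17.500).
Jacobian J = [[-10·s - t^2, -2·s·t + 10·t], [8·s·t - 3·t, 4·s^2 - 3·s + 2·t]].
At the point, J = [[-4.000, 33.000], [-21.000, 8.500]] (det J = 659.000).
Solving J·Δ = −F gives Δ = (0.267, -1.399).
Then the next iterate is (s, t)₁ = (-0.233, 1.601).
Round to (-0.233, 1.601) and repeat: F = (12.14179, 5.02997), J = [[-0.23320, 16.75607], [-7.78726, 4.11816]].
Δ = (0.265, -0.721), so (s, t)₂ = (0.032, 0.880).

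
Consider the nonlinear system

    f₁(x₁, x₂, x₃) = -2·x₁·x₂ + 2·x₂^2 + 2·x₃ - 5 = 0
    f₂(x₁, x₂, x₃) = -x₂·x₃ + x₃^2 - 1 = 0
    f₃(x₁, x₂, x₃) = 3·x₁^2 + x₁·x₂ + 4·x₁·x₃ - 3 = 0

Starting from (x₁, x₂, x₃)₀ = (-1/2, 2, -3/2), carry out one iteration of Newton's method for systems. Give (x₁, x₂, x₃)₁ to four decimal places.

At (-1/2, 2, -3/2): F = (2.0000, 4.2500, -0.2500).
Jacobian J = [[-2·x₂, -2·x₁ + 4·x₂, 2], [0, -x₃, -x₂ + 2·x₃], [6·x₁ + x₂ + 4·x₃, x₁, 4·x₁]].
At the point, J = [[-4.0000, 9.0000, 2.0000], [0.0000, 1.5000, -5.0000], [-7.0000, -0.5000, -2.0000]] (det J = 358.0000).
Solving J·Δ = −F gives Δ = (-0.2046, -0.4707, 0.7088).
Then the next iterate is (x₁, x₂, x₃)₁ = (-0.7046, 1.5293, -0.7912).

(-0.7046, 1.5293, -0.7912)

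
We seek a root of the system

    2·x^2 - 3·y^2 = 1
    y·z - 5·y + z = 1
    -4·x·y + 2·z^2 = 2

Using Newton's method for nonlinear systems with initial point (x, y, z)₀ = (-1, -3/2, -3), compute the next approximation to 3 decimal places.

(-0.390, -0.590, -1.558)

At (-1, -3/2, -3): F = (-5.750, 8.000, 10.000).
Jacobian J = [[4·x, -6·y, 0], [0, z - 5, y + 1], [-4·y, -4·x, 4·z]].
At the point, J = [[-4.000, 9.000, 0.000], [0.000, -8.000, -0.500], [6.000, 4.000, -12.000]] (det J = -419.000).
Solving J·Δ = −F gives Δ = (0.610, 0.910, 1.442).
Then the next iterate is (x, y, z)₁ = (-0.390, -0.590, -1.558).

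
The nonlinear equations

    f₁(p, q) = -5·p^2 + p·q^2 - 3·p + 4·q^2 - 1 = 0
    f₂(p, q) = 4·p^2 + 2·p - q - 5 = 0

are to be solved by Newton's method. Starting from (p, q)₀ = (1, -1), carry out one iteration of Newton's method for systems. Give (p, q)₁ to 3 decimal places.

(0.786, -1.143)

At (1, -1): F = (-4.000, 2.000).
Jacobian J = [[-10·p + q^2 - 3, 2·p·q + 8·q], [8·p + 2, -1]].
At the point, J = [[-12.000, -10.000], [10.000, -1.000]] (det J = 112.000).
Solving J·Δ = −F gives Δ = (-0.214, -0.143).
Then the next iterate is (p, q)₁ = (0.786, -1.143).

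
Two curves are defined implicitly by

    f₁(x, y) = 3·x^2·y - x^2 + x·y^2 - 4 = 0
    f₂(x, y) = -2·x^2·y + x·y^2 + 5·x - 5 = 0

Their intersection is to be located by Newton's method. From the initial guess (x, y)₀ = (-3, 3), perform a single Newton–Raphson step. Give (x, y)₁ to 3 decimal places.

(-2.406, 1.020)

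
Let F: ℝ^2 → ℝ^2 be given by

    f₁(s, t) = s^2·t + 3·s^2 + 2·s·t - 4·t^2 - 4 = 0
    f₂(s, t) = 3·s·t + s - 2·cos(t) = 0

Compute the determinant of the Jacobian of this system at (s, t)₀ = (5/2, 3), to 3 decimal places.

407.661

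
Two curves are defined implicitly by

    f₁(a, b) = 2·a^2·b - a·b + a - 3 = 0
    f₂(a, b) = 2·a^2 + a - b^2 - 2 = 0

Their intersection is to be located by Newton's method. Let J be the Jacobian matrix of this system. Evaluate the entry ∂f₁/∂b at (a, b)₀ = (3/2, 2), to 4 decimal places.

3.0000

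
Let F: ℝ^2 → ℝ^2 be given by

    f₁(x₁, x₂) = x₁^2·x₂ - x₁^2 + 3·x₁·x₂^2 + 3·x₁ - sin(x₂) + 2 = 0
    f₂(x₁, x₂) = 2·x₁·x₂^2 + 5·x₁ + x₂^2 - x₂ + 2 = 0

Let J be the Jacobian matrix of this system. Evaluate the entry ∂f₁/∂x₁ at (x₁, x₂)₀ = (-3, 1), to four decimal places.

∂f₁/∂x₁ = 2·x₁·x₂ - 2·x₁ + 3·x₂^2 + 3.
At (-3, 1) this is 6.0000.

6.0000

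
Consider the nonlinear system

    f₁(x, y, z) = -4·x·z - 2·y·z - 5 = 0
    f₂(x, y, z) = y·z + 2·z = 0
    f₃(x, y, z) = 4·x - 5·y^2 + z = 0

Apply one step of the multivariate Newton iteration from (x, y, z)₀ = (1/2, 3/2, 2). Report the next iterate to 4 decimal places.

(-0.0210, 0.7721, 0.4159)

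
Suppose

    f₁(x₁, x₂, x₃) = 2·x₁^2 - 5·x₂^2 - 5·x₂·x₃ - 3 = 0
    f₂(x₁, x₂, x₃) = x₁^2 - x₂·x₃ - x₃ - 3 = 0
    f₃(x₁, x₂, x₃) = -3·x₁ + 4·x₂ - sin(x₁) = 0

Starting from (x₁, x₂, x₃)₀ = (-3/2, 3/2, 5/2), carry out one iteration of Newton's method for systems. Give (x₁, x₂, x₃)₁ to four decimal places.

(2.5464, 1.7320, -5.3876)

At (-3/2, 3/2, 5/2): F = (-28.5000, -7.0000, 11.497495).
Jacobian J = [[4·x₁, -10·x₂ - 5·x₃, -5·x₂], [2·x₁, -x₃, -x₂ - 1], [-cos(x₁) - 3, 4, 0]].
At the point, J = [[-6.0000, -27.5000, -7.5000], [-3.0000, -2.5000, -2.5000], [-3.070737, 4.0000, 0.0000]] (det J = -123.536860).
Solving J·Δ = −F gives Δ = (4.0464, 0.2320, -7.8876).
Then the next iterate is (x₁, x₂, x₃)₁ = (2.5464, 1.7320, -5.3876).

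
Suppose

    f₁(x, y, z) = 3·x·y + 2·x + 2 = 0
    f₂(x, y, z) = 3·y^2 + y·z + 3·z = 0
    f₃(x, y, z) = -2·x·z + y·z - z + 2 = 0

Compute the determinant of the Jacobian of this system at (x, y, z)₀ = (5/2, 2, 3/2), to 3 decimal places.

-604.500

J = [[3·y + 2, 3·x, 0], [0, 6·y + z, y + 3], [-2·z, z, -2·x + y - 1]].
At the point, J = [[8.000, 7.500, 0.000], [0.000, 13.500, 5.000], [-3.000, 1.500, -4.000]].
det J = -604.500.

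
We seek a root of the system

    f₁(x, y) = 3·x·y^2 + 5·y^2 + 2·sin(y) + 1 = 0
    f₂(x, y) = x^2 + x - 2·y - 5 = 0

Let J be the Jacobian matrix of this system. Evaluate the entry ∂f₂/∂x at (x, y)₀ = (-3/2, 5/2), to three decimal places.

-2.000

∂f₂/∂x = 2·x + 1.
At (-3/2, 5/2) this is -2.000.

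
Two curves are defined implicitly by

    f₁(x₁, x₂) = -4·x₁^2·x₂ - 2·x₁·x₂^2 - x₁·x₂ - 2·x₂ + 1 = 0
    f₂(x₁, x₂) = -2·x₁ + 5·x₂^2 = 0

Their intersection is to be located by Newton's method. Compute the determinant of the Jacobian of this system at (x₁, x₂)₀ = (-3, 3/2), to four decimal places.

416.0000

J = [[-8·x₁·x₂ - 2·x₂^2 - x₂, -4·x₁^2 - 4·x₁·x₂ - x₁ - 2], [-2, 10·x₂]].
At the point, J = [[30.0000, -17.0000], [-2.0000, 15.0000]].
det J = 416.0000.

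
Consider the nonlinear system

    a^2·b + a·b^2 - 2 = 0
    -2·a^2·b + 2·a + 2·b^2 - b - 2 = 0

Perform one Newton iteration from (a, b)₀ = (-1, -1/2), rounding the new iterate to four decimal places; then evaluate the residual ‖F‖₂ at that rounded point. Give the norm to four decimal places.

10.8912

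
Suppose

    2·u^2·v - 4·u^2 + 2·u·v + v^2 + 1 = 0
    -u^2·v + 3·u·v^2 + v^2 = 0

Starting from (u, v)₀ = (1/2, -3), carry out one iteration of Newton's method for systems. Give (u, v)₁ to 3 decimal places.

(0.405, -1.662)

At (1/2, -3): F = (4.500, 23.250).
Jacobian J = [[4·u·v - 8·u + 2·v, 2·u^2 + 2·u + 2·v], [-2·u·v + 3·v^2, -u^2 + 6·u·v + 2·v]].
At the point, J = [[-16.000, -4.500], [30.000, -15.250]] (det J = 379.000).
Solving J·Δ = −F gives Δ = (-0.095, 1.338).
Then the next iterate is (u, v)₁ = (0.405, -1.662).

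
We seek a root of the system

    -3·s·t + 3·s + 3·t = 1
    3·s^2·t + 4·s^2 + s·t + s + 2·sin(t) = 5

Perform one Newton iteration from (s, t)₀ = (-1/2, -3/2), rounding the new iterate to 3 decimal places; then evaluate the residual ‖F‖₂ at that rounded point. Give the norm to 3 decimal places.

4856.154

At (-1/2, -3/2): F = (-9.250, -6.86999).
Jacobian J = [[-3·t + 3, -3·s + 3], [6·s·t + 8·s + t + 1, 3·s^2 + s + 2·cos(t)]].
At the point, J = [[7.500, 4.500], [0.000, 0.39147]] (det J = 2.93606).
Solving J·Δ = −F gives Δ = (-9.296, 17.549).
Then the next iterate is (s, t)₁ = (-9.796, 16.049).
Re-evaluating at (-9.796, 16.049): F = (489.40701, 4831.42946), so ‖F‖₂ = 4856.154.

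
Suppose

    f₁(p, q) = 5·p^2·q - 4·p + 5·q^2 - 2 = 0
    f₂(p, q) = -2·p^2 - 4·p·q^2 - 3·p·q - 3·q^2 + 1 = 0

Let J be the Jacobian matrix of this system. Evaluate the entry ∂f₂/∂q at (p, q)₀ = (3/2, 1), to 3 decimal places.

∂f₂/∂q = -8·p·q - 3·p - 6·q.
At (3/2, 1) this is -22.500.

-22.500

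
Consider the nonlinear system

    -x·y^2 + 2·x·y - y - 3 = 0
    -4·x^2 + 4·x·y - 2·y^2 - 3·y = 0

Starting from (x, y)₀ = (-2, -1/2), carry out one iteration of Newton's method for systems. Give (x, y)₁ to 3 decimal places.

(-1.295, -0.626)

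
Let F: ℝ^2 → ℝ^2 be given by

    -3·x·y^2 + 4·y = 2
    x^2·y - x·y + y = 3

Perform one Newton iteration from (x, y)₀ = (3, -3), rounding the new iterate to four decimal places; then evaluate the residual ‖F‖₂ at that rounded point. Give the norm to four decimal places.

At (3, -3): F = (-95.0000, -24.0000).
Jacobian J = [[-3·y^2, -6·x·y + 4], [2·x·y - y, x^2 - x + 1]].
At the point, J = [[-27.0000, 58.0000], [-15.0000, 7.0000]] (det J = 681.0000).
Solving J·Δ = −F gives Δ = (-1.0675, 1.1410).
Then the next iterate is (x, y)₁ = (1.9325, -1.8590).
Re-evaluating at (1.9325, -1.8590): F = (-29.471470, -8.209023), so ‖F‖₂ = 30.5934.

30.5934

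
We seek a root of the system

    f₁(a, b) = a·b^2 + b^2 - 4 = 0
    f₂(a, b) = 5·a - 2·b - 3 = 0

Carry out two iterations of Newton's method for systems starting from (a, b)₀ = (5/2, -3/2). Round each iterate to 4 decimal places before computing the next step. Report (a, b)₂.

(-0.3499, -2.3748)

At (5/2, -3/2): F = (3.8750, 12.5000).
Jacobian J = [[b^2, 2·a·b + 2·b], [5, -2]].
At the point, J = [[2.2500, -10.5000], [5.0000, -2.0000]] (det J = 48.0000).
Solving J·Δ = −F gives Δ = (-2.5729, -0.1823).
Then the next iterate is (a, b)₁ = (-0.0729, -1.6823).
Round to (-0.0729, -1.6823) and repeat: F = (-1.376183, 0.0001), J = [[2.830133, -3.119321], [5.0000, -2.0000]].
Δ = (-0.2770, -0.6925), so (a, b)₂ = (-0.3499, -2.3748).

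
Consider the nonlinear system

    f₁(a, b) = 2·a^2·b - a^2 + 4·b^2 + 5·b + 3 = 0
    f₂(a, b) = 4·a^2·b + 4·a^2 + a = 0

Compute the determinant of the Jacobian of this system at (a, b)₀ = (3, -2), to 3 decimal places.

-919.000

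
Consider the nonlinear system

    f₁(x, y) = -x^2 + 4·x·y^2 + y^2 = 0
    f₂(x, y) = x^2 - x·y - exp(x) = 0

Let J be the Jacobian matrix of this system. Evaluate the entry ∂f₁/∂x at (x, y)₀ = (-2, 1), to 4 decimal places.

8.0000

∂f₁/∂x = -2·x + 4·y^2.
At (-2, 1) this is 8.0000.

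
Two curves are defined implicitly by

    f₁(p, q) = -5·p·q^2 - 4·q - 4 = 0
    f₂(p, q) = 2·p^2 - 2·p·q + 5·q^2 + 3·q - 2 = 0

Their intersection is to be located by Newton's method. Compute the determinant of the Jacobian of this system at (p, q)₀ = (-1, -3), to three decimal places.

1193.000

J = [[-5·q^2, -10·p·q - 4], [4·p - 2·q, -2·p + 10·q + 3]].
At the point, J = [[-45.000, -34.000], [2.000, -25.000]].
det J = 1193.000.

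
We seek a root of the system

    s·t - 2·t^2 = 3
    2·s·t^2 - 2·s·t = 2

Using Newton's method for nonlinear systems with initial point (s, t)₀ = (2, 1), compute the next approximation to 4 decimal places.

(6.0000, 1.5000)

At (2, 1): F = (-3.0000, -2.0000).
Jacobian J = [[t, s - 4·t], [2·t^2 - 2·t, 4·s·t - 2·s]].
At the point, J = [[1.0000, -2.0000], [0.0000, 4.0000]] (det J = 4.0000).
Solving J·Δ = −F gives Δ = (4.0000, 0.5000).
Then the next iterate is (s, t)₁ = (6.0000, 1.5000).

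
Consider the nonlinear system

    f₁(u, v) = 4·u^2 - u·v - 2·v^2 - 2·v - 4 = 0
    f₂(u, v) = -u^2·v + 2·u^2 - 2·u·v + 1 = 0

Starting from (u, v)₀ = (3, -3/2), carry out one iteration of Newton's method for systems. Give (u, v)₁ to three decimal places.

At (3, -3/2): F = (35.000, 41.500).
Jacobian J = [[8·u - v, -u - 4·v - 2], [-2·u·v + 4·u - 2·v, -u^2 - 2·u]].
At the point, J = [[25.500, 1.000], [24.000, -15.000]] (det J = -406.500).
Solving J·Δ = −F gives Δ = (-1.394, 0.537).
Then the next iterate is (u, v)₁ = (1.606, -0.963).

(1.606, -0.963)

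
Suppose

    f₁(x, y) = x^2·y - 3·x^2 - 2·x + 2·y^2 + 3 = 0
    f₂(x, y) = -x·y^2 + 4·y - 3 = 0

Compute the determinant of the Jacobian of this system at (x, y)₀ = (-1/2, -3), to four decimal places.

-101.7500

J = [[2·x·y - 6·x - 2, x^2 + 4·y], [-y^2, -2·x·y + 4]].
At the point, J = [[4.0000, -11.7500], [-9.0000, 1.0000]].
det J = -101.7500.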